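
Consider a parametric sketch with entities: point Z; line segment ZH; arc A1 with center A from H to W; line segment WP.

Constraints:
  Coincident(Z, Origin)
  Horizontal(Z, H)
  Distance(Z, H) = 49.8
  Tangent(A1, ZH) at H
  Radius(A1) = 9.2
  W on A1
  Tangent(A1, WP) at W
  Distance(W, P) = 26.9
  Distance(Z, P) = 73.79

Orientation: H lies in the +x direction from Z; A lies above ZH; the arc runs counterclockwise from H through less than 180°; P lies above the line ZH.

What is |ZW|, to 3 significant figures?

59.0

Z is at the origin; ZH is horizontal with |ZH| = 49.8 and H on the +x side, so H = (49.8, 0.00). A1 meets ZH tangentially, so AH is at right angles to ZH, so A = H + (0, 9.2) = (49.8, 9.20). Since AW ⟂ WP (tangency), |AP| = √(9.2² + 26.9²) = 28.4 regardless of where W sits on A1. So P lies on both circle(Z, 73.79) and circle(A, 28.4); the above-ZH intersection is P = (66.3, 32.3). W is the foot of the tangent from P: W = (58.6, 6.56).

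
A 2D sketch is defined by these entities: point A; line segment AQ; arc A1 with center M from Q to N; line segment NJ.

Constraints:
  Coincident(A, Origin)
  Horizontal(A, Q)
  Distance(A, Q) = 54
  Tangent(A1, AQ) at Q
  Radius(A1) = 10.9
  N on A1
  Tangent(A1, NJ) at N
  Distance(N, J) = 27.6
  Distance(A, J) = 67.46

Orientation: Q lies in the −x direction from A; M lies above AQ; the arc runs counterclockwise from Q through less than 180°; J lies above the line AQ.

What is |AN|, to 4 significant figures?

46.30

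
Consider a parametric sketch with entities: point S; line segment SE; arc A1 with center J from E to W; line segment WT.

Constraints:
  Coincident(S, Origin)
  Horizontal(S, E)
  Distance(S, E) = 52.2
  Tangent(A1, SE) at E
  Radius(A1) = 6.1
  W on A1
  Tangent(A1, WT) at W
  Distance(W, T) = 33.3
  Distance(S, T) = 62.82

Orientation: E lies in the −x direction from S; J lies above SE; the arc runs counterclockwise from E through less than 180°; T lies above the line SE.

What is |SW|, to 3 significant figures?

46.6

S is at the origin; SE is horizontal with |SE| = 52.2 and E on the −x side, so E = (-52.2, 0.00). A1 meets SE tangentially, so JE is at right angles to SE, so J = E + (0, 6.1) = (-52.2, 6.10). Since JW ⟂ WT (tangency), |JT| = √(6.1² + 33.3²) = 33.9 regardless of where W sits on A1. So T lies on both circle(S, 62.82) and circle(J, 33.9); the above-SE intersection is T = (-48.6, 39.8). W is the foot of the tangent from T: W = (-46.1, 6.56).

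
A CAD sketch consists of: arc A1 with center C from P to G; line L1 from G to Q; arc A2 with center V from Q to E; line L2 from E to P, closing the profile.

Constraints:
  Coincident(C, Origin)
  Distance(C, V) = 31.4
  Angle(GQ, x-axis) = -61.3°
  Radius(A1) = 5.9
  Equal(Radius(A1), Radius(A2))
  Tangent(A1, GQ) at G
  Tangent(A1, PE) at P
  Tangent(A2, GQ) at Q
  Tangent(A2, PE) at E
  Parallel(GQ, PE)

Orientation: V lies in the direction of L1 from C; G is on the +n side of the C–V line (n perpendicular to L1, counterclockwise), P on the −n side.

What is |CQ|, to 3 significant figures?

31.9

The slot axis is L1's direction at -61.3°, so u = (cos -61.3°, sin -61.3°) = (0.480, -0.877) and n = (−sin -61.3°, cos -61.3°) = (0.877, 0.480). C is at the origin and V lies 31.4 along u from C, so V = 31.4·u = (15.1, -27.5). Tangency of A1 to both parallel lines with radius 5.9 puts G and P at C ± 5.9·n: G = (5.18, 2.83), P = (-5.18, -2.83). Equal radii place Q and E the same way about V: Q = V + 5.9·n = (20.3, -24.7), E = V − 5.9·n = (9.90, -30.4). Then |CQ| = |Q − C| = 31.9.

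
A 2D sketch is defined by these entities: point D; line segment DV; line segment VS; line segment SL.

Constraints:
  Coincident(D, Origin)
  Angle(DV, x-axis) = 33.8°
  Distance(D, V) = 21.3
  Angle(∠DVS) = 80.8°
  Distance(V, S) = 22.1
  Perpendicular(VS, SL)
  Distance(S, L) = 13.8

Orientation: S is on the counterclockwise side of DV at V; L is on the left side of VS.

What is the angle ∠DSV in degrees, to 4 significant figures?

48.36°

D is at the origin; DV runs at 33.8° with length 21.3, so V = 21.3·(cos 33.8°, sin 33.8°) = (17.70, 11.85). ∠DVS = 80.8°, so VS runs at 33.8° + (180° − 80.8°) = 133.0° from the x-axis; with |VS| = 22.1, S = V + 22.1·(cos 133.0°, sin 133.0°) = (2.628, 28.01). Then cos ∠DSV = SD·SV / (|SD||SV|), giving 48.36°.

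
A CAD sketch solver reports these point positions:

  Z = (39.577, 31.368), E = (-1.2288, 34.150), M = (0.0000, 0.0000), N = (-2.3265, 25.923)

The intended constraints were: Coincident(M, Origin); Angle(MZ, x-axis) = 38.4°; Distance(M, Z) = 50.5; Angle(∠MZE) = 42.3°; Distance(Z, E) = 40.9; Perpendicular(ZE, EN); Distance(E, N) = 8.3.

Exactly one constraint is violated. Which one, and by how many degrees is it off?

Perpendicular(ZE, EN) — off by 3.70°.

M = (0.00, 0.00) ✓; MZ at 38.40° ✓; |MZ| = 50.50 ✓; ∠MZE = 42.30° ✓; |ZE| = 40.90 ✓; ∠(ZE, EN) = 86.30° ✗; |EN| = 8.300 ✓.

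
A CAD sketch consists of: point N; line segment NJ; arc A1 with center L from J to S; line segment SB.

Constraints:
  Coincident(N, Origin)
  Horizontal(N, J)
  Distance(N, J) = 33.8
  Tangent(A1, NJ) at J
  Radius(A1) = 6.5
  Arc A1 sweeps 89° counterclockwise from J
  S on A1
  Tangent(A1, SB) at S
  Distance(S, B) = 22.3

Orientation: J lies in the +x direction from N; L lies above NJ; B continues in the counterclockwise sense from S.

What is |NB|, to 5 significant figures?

49.782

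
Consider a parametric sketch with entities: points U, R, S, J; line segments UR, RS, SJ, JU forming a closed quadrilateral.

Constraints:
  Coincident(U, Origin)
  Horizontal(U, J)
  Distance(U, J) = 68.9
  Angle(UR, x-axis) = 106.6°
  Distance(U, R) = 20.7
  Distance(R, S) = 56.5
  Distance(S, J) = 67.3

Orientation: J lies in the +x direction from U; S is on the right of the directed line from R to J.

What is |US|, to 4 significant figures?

35.80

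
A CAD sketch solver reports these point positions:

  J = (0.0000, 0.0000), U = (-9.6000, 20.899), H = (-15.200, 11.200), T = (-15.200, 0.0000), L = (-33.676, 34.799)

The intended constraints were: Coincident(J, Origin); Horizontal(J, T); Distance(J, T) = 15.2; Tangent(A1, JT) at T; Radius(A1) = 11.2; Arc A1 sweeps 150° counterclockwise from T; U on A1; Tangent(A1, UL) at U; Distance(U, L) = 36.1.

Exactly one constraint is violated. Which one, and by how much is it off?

Distance(U, L) = 36.1 — off by 8.30.

J = (0.00, 0.00) ✓; J.y = 0.00, T.y = 0.00 ✓; |JT| = 15.20 ✓; ∠(HT, TJ) = 90.00° ✓; |HT| = 11.20 ✓; bearing(H→U) − bearing(H→T) = 150.0° ✓; |HU| = 11.20 ✓; ∠(HU, UL) = 90.00° ✓; |UL| = 27.80 ✗.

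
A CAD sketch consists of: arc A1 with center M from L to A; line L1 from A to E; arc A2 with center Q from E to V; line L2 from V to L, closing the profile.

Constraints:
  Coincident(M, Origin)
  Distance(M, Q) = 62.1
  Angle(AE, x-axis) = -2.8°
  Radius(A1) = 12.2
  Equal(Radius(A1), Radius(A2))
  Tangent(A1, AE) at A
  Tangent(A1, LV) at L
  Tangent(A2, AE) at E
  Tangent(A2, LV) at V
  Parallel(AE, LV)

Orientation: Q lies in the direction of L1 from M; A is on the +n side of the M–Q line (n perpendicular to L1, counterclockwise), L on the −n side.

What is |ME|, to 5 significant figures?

63.287

The slot axis is L1's direction at -2.8°, so u = (cos -2.8°, sin -2.8°) = (0.99881, -0.048850) and n = (−sin -2.8°, cos -2.8°) = (0.048850, 0.99881). M is at the origin and Q lies 62.1 along u from M, so Q = 62.1·u = (62.026, -3.0336). Tangency of A1 to both parallel lines with radius 12.2 puts A and L at M ± 12.2·n: A = (0.59597, 12.185), L = (-0.59597, -12.185). Equal radii place E and V the same way about Q: E = Q + 12.2·n = (62.622, 9.1519), V = Q − 12.2·n = (61.430, -15.219). Then |ME| = |E − M| = 63.287.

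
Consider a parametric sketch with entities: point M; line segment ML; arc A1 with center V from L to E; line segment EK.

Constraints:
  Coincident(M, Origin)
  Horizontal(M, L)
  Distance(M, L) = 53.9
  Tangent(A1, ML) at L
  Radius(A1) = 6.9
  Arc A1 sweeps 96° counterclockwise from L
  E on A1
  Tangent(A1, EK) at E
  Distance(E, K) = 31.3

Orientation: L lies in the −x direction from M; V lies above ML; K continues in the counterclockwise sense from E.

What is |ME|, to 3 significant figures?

47.7

The tangent condition forces VL to be normal to ML, so V = L + (0, 6.9) = (-53.9, 6.90). On A1, L sits at bearing -90° from V; a 96° counterclockwise sweep puts E at bearing 6°, so E = V + 6.9·(cos 6°, sin 6°) = (-47.0, 7.62). Then |ME| = |E − M| = 47.7.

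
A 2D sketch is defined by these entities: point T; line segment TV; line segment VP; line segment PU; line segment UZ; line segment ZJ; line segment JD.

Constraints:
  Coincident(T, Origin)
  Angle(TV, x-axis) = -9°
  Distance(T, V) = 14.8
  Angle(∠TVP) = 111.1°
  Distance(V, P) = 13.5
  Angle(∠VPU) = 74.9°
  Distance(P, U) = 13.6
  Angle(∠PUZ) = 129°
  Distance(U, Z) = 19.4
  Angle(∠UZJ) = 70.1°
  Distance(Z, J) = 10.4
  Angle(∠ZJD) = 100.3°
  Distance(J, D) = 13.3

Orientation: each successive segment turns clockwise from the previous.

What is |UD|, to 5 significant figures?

8.0443

T is at the origin; TV runs at -9.0° with length 14.8, so V = (14.618, -2.3152). ∠TVP = 111.1° gives VP at -77.900° from the x-axis; with |VP| = 13.5, P = (17.448, -15.515). ∠VPU = 74.9° gives PU at 177.00° from the x-axis; with |PU| = 13.6, U = (3.8663, -14.804). ∠PUZ = 129.0° gives UZ at 126.00° from the x-axis; with |UZ| = 19.4, Z = (-7.5368, 0.89139). ∠UZJ = 70.1° gives ZJ at 16.100° from the x-axis; with |ZJ| = 10.4, J = (2.4553, 3.7755). ∠ZJD = 100.3° gives JD at -63.600° from the x-axis; with |JD| = 13.3, D = (8.3690, -8.1375). Then |UD| = |D − U| = 8.0443.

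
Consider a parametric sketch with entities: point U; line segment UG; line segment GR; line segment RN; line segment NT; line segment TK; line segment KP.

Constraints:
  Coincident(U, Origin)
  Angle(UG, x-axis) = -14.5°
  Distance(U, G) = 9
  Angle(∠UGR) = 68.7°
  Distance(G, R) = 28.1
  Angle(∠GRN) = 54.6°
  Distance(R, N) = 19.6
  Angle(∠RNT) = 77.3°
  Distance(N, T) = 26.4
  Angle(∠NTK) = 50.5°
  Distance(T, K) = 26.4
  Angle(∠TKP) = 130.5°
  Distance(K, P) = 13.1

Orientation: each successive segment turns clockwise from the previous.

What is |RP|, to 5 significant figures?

7.9385

∠NTK = 50.5° gives TK at -123.40° from the x-axis; with |TK| = 26.4, K = (-2.3226, -25.725). ∠TKP = 130.5° gives KP at -172.90° from the x-axis; with |KP| = 13.1, P = (-15.322, -27.344). Then |RP| = |P − R| = 7.9385.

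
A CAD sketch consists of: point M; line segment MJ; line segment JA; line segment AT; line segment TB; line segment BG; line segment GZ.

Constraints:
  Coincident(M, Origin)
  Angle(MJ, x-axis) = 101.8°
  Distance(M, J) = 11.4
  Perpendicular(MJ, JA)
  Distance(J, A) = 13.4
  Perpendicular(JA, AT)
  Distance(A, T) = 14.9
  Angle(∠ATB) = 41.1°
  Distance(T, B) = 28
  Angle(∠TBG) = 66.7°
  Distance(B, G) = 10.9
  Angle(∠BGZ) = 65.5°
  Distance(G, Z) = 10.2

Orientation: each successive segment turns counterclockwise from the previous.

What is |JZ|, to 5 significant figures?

4.2243

M is at the origin; MJ runs at 101.8° with length 11.4, so J = (-2.3313, 11.159). MJ is perpendicular to JA, so JA runs at -168.20°; with |JA| = 13.4, A = (-15.448, 8.4188). JA ⟂ AT, so AT runs at -78.200°; with |AT| = 14.9, T = (-12.401, -6.1663). ∠ATB = 41.1° gives TB at 60.700° from the x-axis; with |TB| = 28.0, B = (1.3016, 18.252). ∠TBG = 66.7° gives BG at 174.00° from the x-axis; with |BG| = 10.9, G = (-9.5387, 19.391). ∠BGZ = 65.5° gives GZ at -71.500° from the x-axis; with |GZ| = 10.2, Z = (-6.3022, 9.7181). Then |JZ| = |Z − J| = 4.2243.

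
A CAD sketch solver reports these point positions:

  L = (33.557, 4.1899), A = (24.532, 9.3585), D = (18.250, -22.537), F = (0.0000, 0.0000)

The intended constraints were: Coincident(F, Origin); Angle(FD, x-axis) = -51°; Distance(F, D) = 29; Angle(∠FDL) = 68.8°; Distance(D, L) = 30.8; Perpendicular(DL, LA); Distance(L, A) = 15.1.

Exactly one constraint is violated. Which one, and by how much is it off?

Distance(L, A) = 15.1 — off by 4.70.

F = (0.00, 0.00) ✓; FD at -51.00° ✓; |FD| = 29.00 ✓; ∠FDL = 68.80° ✓; |DL| = 30.80 ✓; ∠(DL, LA) = 90.00° ✓; |LA| = 10.40 ✗.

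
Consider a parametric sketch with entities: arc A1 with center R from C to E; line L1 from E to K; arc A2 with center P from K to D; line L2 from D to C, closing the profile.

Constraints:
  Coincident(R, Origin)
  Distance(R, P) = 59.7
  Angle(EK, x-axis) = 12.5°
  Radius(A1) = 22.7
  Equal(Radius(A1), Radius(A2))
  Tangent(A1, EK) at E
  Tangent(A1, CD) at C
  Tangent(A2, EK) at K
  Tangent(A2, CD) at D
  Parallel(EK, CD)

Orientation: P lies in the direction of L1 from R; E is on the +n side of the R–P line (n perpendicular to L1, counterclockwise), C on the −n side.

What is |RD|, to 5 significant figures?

63.870

Tangency of A1 to both parallel lines with radius 22.7 puts E and C at R ± 22.7·n: E = (-4.9132, 22.162), C = (4.9132, -22.162). Equal radii place K and D the same way about P: K = P + 22.7·n = (53.372, 35.083), D = P − 22.7·n = (63.198, -9.2405). Then |RD| = |D − R| = 63.870.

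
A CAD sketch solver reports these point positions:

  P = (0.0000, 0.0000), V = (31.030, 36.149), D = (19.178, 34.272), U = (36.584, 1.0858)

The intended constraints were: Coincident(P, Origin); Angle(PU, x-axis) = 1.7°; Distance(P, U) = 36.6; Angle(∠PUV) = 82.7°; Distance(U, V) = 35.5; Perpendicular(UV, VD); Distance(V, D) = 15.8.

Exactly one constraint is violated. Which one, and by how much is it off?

Distance(V, D) = 15.8 — off by 3.80.

P = (0.00, 0.00) ✓; PU at 1.700° ✓; |PU| = 36.60 ✓; ∠PUV = 82.70° ✓; |UV| = 35.50 ✓; ∠(UV, VD) = 90.00° ✓; |VD| = 12.00 ✗.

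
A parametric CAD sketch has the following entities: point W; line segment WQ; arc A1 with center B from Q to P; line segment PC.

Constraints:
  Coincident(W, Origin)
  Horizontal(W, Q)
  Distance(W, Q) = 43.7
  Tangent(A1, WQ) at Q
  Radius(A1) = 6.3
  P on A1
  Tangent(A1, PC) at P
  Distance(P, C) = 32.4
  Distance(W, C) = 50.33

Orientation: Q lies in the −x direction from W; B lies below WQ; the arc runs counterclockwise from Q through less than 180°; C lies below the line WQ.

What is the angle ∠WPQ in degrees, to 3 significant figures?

48.8°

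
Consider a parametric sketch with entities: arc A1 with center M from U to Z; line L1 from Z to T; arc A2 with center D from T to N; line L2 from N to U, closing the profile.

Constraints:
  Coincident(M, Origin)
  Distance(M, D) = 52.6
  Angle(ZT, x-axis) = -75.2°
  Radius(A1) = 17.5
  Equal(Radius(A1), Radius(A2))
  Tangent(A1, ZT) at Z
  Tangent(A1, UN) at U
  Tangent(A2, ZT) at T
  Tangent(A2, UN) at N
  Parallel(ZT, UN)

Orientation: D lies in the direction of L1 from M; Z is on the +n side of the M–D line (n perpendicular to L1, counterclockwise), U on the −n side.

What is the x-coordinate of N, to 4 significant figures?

-3.483

Tangency of A1 to both parallel lines with radius 17.5 puts Z and U at M ± 17.5·n: Z = (16.92, 4.470), U = (-16.92, -4.470). Equal radii place T and N the same way about D: T = D + 17.5·n = (30.36, -46.38), N = D − 17.5·n = (-3.483, -55.33). So N.x = -3.483.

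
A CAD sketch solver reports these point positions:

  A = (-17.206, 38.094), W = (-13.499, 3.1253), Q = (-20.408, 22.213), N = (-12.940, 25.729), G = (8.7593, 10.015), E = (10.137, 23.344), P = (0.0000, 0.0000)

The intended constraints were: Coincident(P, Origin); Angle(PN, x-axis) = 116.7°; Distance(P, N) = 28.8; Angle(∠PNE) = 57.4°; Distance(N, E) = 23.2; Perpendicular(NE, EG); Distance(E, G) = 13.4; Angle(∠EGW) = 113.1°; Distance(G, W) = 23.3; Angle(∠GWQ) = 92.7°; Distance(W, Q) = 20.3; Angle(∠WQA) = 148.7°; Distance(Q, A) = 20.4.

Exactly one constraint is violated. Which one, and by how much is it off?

Distance(Q, A) = 20.4 — off by 4.20.

P = (0.00, 0.00) ✓; PN at 116.7° ✓; |PN| = 28.80 ✓; ∠PNE = 57.40° ✓; |NE| = 23.20 ✓; ∠(NE, EG) = 90.00° ✓; |EG| = 13.40 ✓; ∠EGW = 113.1° ✓; |GW| = 23.30 ✓; ∠GWQ = 92.70° ✓; |WQ| = 20.30 ✓; ∠WQA = 148.7° ✓; |QA| = 16.20 ✗.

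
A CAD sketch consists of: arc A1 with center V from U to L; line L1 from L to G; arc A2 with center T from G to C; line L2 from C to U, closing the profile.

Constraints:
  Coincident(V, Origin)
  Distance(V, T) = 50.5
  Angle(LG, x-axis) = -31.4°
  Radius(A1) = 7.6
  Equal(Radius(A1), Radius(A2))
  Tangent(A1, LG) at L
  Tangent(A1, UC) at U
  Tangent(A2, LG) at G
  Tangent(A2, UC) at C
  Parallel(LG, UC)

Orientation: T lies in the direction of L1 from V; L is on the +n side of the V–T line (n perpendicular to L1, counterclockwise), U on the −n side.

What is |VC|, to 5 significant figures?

51.069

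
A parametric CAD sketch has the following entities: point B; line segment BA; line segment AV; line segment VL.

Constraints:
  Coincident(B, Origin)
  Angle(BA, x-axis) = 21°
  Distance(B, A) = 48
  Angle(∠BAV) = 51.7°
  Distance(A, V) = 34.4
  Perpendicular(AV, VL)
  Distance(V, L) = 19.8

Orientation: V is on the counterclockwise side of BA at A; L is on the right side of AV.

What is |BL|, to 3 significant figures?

57.7

∠BAV = 51.7°, so AV runs at 21.0° + (180° − 51.7°) = 149° from the x-axis; with |AV| = 34.4, V = A + 34.4·(cos 149°, sin 149°) = (15.2, 34.8). AV is perpendicular to VL; with |VL| = 19.8 on the right of AV, L = V + 19.8·(0.511, 0.860) = (25.3, 51.8). Then |BL| = |L − B| = 57.7.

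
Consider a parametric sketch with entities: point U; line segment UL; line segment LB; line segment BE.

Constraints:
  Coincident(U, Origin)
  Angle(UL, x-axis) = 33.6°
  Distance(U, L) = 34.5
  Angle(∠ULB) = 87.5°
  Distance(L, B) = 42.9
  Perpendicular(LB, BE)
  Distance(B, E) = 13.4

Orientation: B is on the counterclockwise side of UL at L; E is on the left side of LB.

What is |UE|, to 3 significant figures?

46.4

∠ULB = 87.5°, so LB runs at 33.6° + (180° − 87.5°) = 126° from the x-axis; with |LB| = 42.9, B = L + 42.9·(cos 126°, sin 126°) = (3.46, 53.8). LB ⟂ BE; with |BE| = 13.4 on the left of LB, E = B + 13.4·(-0.808, -0.589) = (-7.37, 45.9). Then |UE| = |E − U| = 46.4.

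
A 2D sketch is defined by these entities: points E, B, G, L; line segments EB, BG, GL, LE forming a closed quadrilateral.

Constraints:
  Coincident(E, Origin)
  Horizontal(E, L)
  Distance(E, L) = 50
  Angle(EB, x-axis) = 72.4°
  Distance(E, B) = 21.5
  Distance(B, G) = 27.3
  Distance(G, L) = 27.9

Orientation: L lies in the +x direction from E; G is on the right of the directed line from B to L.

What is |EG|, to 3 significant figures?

22.2

Checks: |BG| = 27.30 ✓; |GL| = 27.90 ✓.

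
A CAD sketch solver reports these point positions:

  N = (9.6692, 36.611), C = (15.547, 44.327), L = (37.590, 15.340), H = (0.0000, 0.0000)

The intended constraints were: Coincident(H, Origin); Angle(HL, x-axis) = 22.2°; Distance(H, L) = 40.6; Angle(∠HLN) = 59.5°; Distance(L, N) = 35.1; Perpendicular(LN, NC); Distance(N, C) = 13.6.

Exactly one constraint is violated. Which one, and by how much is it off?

Distance(N, C) = 13.6 — off by 3.90.

H = (0.00, 0.00) ✓; HL at 22.20° ✓; |HL| = 40.60 ✓; ∠HLN = 59.50° ✓; |LN| = 35.10 ✓; ∠(LN, NC) = 90.00° ✓; |NC| = 9.700 ✗.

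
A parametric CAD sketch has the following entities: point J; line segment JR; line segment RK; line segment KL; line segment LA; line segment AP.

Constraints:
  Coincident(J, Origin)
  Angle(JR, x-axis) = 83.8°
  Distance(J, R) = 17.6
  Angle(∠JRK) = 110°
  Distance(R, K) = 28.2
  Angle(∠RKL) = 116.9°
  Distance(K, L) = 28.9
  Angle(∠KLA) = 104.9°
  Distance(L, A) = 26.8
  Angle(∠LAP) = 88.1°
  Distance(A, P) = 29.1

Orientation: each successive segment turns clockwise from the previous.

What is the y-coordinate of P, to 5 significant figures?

-2.5718

J is at the origin; JR runs at 83.8° with length 17.6, so R = (1.9008, 17.497). ∠JRK = 110.0° gives RK at 13.800° from the x-axis; with |RK| = 28.2, K = (29.287, 24.224). ∠RKL = 116.9° gives KL at -49.300° from the x-axis; with |KL| = 28.9, L = (48.132, 2.3136). ∠KLA = 104.9° gives LA at -124.40° from the x-axis; with |LA| = 26.8, A = (32.991, -19.799). ∠LAP = 88.1° gives AP at 143.70° from the x-axis; with |AP| = 29.1, P = (9.5388, -2.5718). So P.y = -2.5718.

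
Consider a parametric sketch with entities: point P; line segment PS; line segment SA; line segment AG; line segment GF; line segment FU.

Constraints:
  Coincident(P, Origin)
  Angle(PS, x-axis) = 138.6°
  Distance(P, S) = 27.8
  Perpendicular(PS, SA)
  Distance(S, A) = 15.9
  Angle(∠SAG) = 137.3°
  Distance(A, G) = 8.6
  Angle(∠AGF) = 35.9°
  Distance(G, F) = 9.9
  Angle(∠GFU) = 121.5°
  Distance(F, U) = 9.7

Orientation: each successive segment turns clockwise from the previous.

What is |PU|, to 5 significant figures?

33.022

P is at the origin; PS runs at 138.6° with length 27.8, so S = (-20.853, 18.384). PS is perpendicular to SA, so SA runs at 48.600°; with |SA| = 15.9, A = (-10.338, 30.311). ∠SAG = 137.3° gives AG at 5.9000° from the x-axis; with |AG| = 8.6, G = (-1.7838, 31.195). ∠AGF = 35.9° gives GF at -138.20° from the x-axis; with |GF| = 9.9, F = (-9.1640, 24.597). ∠GFU = 121.5° gives FU at 163.30° from the x-axis; with |FU| = 9.7, U = (-18.455, 27.384). Then |PU| = |U − P| = 33.022.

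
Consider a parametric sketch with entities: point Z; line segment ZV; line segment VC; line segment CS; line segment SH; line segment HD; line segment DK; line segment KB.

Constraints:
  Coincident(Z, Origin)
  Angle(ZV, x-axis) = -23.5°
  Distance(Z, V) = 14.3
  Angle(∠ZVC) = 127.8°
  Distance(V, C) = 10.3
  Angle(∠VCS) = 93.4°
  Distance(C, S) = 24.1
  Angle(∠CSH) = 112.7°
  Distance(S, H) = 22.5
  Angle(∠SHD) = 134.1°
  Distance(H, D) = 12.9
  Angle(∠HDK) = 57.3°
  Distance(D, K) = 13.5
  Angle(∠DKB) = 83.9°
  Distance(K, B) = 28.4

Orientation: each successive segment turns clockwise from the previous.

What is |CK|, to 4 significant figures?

29.41

Z is at the origin; ZV runs at -23.5° with length 14.3, so V = (13.11, -5.702). ∠ZVC = 127.8° gives VC at -75.70° from the x-axis; with |VC| = 10.3, C = (15.66, -15.68). ∠VCS = 93.4° gives CS at -162.3° from the x-axis; with |CS| = 24.1, S = (-7.301, -23.01). ∠CSH = 112.7° gives SH at 130.4° from the x-axis; with |SH| = 22.5, H = (-21.88, -5.876). ∠SHD = 134.1° gives HD at 84.50° from the x-axis; with |HD| = 12.9, D = (-20.65, 6.965). ∠HDK = 57.3° gives DK at -38.20° from the x-axis; with |DK| = 13.5, K = (-10.04, -1.383). Then |CK| = |K − C| = 29.41.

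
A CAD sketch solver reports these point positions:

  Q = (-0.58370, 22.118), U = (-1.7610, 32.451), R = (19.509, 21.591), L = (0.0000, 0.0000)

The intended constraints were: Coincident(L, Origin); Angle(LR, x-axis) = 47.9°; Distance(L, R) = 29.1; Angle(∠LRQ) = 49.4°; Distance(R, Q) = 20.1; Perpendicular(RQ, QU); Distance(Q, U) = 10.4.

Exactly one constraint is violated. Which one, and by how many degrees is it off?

Perpendicular(RQ, QU) — off by 8.00°.

L = (0.00, 0.00) ✓; LR at 47.90° ✓; |LR| = 29.10 ✓; ∠LRQ = 49.40° ✓; |RQ| = 20.10 ✓; ∠(RQ, QU) = 82.00° ✗; |QU| = 10.40 ✓.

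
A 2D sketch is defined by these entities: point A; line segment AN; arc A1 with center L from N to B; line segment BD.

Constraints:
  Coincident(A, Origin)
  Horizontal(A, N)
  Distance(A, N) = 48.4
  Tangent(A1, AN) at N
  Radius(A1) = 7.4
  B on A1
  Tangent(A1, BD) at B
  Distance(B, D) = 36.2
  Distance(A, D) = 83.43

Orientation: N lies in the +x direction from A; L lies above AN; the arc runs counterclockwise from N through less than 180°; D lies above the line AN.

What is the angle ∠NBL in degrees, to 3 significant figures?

65.9°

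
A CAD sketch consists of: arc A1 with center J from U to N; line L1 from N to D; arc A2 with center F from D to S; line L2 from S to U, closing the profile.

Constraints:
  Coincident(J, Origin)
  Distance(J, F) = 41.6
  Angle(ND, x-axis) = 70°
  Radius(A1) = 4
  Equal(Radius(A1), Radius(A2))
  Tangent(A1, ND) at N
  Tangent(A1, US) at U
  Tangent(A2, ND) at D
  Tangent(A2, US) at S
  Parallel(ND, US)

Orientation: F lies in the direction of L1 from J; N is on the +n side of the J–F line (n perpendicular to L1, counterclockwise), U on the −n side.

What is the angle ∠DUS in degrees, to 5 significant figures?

10.886°

The slot axis is L1's direction at 70.0°, so u = (cos 70.0°, sin 70.0°) = (0.34202, 0.93969) and n = (−sin 70.0°, cos 70.0°) = (-0.93969, 0.34202). J is at the origin and F lies 41.6 along u from J, so F = 41.6·u = (14.228, 39.091). Tangency of A1 to both parallel lines with radius 4.0 puts N and U at J ± 4.0·n: N = (-3.7588, 1.3681), U = (3.7588, -1.3681). Equal radii place D and S the same way about F: D = F + 4.0·n = (10.469, 40.459), S = F − 4.0·n = (17.987, 37.723). Then cos ∠DUS = UD·US / (|UD||US|), giving 10.886°.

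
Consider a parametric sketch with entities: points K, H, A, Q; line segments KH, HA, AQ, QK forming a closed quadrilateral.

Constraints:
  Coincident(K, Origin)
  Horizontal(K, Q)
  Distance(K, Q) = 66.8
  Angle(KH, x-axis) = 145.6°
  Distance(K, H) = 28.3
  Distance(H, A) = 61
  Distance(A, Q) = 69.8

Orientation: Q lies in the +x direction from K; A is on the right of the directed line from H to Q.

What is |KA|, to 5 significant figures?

37.426

K is at the origin; KQ is horizontal with |KQ| = 66.8 and Q in +x, so Q = (66.8, 0). KH runs at 145.6° with |KH| = 28.3, so H = (-23.351, 15.989). A is determined by |HA| = 61.0 and |AQ| = 69.8 together: it lies at the intersection of circle(H, 61.0) and circle(Q, 69.8). With |HQ| = 91.558, the foot of the radical line on HQ is 39.493 from H and the perpendicular offset is √(61.0² − 39.493²) = 46.490. Taking the right-of-HQ solution: A = (7.4169, -36.684).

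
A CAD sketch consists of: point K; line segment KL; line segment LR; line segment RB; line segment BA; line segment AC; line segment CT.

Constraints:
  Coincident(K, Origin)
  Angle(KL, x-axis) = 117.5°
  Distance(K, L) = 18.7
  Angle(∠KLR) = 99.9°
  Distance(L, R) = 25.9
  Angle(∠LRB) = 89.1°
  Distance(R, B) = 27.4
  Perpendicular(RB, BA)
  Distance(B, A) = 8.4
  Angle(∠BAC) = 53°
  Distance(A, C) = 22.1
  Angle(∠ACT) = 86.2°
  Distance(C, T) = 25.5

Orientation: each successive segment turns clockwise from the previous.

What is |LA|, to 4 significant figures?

32.17

∠LRB = 89.1° gives RB at -53.50° from the x-axis; with |RB| = 27.4, B = (28.24, 10.29). RB ⟂ BA, so BA runs at -143.5°; with |BA| = 8.4, A = (21.49, 5.296). Then |LA| = |A − L| = 32.17.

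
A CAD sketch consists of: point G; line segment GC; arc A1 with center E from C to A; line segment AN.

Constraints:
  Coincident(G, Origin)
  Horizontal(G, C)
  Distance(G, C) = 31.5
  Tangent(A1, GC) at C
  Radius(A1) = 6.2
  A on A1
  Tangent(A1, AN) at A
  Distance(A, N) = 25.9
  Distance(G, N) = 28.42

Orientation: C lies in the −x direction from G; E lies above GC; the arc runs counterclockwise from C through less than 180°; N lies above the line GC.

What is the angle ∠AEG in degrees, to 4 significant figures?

19.57°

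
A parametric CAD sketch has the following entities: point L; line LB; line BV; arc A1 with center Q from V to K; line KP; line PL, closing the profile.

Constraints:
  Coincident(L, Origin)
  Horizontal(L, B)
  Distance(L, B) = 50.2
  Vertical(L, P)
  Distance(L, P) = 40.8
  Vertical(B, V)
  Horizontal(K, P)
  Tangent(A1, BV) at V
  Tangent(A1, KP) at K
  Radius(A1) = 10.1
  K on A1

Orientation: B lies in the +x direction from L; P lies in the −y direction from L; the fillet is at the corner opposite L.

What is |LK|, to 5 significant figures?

57.207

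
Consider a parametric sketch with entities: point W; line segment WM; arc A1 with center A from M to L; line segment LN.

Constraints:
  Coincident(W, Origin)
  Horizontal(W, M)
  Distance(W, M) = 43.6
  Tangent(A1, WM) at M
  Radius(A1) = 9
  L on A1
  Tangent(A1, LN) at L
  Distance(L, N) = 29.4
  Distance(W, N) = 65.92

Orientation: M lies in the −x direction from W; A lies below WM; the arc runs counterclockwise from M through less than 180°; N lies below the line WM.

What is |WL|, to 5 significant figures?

53.291

W is at the origin; WM is horizontal with |WM| = 43.6 and M on the −x side, so M = (-43.600, 0.0000). Since A1 is tangent to WM there, AM ⟂ WM, so A = M + (0, -9) = (-43.600, -9.0000). Since AL ⟂ LN (tangency), |AN| = √(9.0² + 29.4²) = 30.747 regardless of where L sits on A1. So N lies on both circle(W, 65.92) and circle(A, 30.747); the below-WM intersection is N = (-53.881, -37.977). L is the foot of the tangent from N: L = (-52.591, -8.6051).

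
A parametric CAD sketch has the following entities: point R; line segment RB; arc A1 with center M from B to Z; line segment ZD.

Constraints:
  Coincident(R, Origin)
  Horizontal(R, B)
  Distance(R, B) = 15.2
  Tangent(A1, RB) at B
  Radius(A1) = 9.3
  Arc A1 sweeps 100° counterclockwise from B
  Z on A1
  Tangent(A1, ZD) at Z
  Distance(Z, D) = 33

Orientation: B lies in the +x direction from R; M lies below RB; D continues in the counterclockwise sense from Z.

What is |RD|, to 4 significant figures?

44.98

On A1, B sits at bearing 90° from M; a 100° counterclockwise sweep puts Z at bearing 190°, so Z = M + 9.3·(cos 190°, sin 190°) = (6.041, -10.91). The tangent condition forces MZ to be normal to ZD, so ZD runs along (−sin 190°, cos 190°); with |ZD| = 33.0, D = (11.77, -43.41). Then |RD| = |D − R| = 44.98.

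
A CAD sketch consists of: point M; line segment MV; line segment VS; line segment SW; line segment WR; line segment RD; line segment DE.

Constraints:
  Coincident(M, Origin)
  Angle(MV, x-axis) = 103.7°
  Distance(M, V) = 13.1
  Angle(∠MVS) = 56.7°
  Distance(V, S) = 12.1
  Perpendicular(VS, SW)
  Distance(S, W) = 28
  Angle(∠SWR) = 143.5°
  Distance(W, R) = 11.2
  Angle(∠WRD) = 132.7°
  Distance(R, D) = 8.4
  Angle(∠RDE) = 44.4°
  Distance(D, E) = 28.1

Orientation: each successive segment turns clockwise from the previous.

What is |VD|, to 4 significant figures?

38.02

M is at the origin; MV runs at 103.7° with length 13.1, so V = (-3.103, 12.73). ∠MVS = 56.7° gives VS at -19.60° from the x-axis; with |VS| = 12.1, S = (8.296, 8.668). The perpendicularity gives SW at right angles to VS, so SW runs at -109.6°; with |SW| = 28.0, W = (-1.096, -17.71). ∠SWR = 143.5° gives WR at -146.1° from the x-axis; with |WR| = 11.2, R = (-10.39, -23.96). ∠WRD = 132.7° gives RD at 166.6° from the x-axis; with |RD| = 8.4, D = (-18.56, -22.01). Then |VD| = |D − V| = 38.02.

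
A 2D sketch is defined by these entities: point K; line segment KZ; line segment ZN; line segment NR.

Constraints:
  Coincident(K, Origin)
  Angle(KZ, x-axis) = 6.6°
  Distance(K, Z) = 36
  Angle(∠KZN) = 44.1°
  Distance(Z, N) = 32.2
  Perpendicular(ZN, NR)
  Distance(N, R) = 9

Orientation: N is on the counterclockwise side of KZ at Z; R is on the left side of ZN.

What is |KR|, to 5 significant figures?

17.262

K is at the origin; KZ runs at 6.6° with length 36.0, so Z = 36.0·(cos 6.6°, sin 6.6°) = (35.761, 4.1377). ∠KZN = 44.1°, so ZN runs at 6.6° + (180° − 44.1°) = 142.50° from the x-axis; with |ZN| = 32.2, N = Z + 32.2·(cos 142.50°, sin 142.50°) = (10.215, 23.740). ZN ⟂ NR; with |NR| = 9.0 on the left of ZN, R = N + 9.0·(-0.60876, -0.79335) = (4.7366, 16.600). Then |KR| = |R − K| = 17.262.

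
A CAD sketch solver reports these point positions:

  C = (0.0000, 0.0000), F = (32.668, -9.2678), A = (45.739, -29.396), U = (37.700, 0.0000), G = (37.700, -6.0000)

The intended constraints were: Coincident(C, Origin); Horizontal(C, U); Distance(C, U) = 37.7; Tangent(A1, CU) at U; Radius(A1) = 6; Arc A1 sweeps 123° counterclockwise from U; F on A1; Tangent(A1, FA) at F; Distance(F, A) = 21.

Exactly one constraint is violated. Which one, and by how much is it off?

Distance(F, A) = 21 — off by 3.00.

C = (0.00, 0.00) ✓; C.y = 0.00, U.y = 0.00 ✓; |CU| = 37.70 ✓; ∠(GU, UC) = 90.00° ✓; |GU| = 6.000 ✓; bearing(G→F) − bearing(G→U) = 123.0° ✓; |GF| = 6.000 ✓; ∠(GF, FA) = 90.00° ✓; |FA| = 24.00 ✗.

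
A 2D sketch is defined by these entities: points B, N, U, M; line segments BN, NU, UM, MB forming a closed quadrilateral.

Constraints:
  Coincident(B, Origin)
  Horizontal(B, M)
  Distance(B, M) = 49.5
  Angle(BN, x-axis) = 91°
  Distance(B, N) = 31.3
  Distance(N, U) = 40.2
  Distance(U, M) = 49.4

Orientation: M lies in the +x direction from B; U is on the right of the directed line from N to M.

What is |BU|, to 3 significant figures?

8.92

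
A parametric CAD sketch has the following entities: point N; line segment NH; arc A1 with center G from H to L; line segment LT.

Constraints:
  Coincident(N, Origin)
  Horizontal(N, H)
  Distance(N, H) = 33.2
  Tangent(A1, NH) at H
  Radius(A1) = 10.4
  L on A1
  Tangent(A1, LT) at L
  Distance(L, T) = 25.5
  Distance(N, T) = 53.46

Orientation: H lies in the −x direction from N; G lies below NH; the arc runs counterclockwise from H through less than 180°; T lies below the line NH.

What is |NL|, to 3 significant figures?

45.2

Checks: ∠(GH, HN) = 90.00° ✓; |GL| = 10.40 ✓; ∠(GL, LT) = 90.00° ✓; |LT| = 25.50 ✓; |NT| = 53.46 ✓.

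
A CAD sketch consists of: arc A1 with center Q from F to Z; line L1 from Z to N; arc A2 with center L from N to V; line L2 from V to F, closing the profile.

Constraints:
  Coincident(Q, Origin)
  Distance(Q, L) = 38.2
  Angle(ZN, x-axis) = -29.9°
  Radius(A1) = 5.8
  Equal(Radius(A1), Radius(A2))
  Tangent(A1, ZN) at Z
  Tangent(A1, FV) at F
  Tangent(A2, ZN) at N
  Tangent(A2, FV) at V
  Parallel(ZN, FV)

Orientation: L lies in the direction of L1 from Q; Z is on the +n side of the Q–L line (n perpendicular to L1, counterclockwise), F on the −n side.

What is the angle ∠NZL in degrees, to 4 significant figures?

8.633°

The slot axis is L1's direction at -29.9°, so u = (cos -29.9°, sin -29.9°) = (0.8669, -0.4985) and n = (−sin -29.9°, cos -29.9°) = (0.4985, 0.8669). Q is at the origin and L lies 38.2 along u from Q, so L = 38.2·u = (33.12, -19.04). Tangency of A1 to both parallel lines with radius 5.8 puts Z and F at Q ± 5.8·n: Z = (2.891, 5.028), F = (-2.891, -5.028). Equal radii place N and V the same way about L: N = L + 5.8·n = (36.01, -14.01), V = L − 5.8·n = (30.22, -24.07). Then cos ∠NZL = ZN·ZL / (|ZN||ZL|), giving 8.633°.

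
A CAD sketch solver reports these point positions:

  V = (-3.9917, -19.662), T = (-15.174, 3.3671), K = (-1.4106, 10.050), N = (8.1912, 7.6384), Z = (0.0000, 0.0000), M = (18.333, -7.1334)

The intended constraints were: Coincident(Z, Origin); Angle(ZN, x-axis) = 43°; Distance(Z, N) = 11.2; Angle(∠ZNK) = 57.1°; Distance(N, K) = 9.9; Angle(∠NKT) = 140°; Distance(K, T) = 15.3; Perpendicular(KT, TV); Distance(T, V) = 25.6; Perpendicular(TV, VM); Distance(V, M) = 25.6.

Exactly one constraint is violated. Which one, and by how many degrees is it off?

Perpendicular(TV, VM) — off by 3.40°.

Z = (0.00, 0.00) ✓; ZN at 43.00° ✓; |ZN| = 11.20 ✓; ∠ZNK = 57.10° ✓; |NK| = 9.900 ✓; ∠NKT = 140.0° ✓; |KT| = 15.30 ✓; ∠(KT, TV) = 90.00° ✓; |TV| = 25.60 ✓; ∠(TV, VM) = 93.40° ✗; |VM| = 25.60 ✓.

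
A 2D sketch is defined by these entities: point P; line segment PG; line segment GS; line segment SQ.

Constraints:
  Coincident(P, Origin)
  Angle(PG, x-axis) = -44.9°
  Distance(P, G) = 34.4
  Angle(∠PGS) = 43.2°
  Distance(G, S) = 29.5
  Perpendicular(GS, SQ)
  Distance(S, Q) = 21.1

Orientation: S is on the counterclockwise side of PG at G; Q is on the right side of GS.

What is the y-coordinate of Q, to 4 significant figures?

5.901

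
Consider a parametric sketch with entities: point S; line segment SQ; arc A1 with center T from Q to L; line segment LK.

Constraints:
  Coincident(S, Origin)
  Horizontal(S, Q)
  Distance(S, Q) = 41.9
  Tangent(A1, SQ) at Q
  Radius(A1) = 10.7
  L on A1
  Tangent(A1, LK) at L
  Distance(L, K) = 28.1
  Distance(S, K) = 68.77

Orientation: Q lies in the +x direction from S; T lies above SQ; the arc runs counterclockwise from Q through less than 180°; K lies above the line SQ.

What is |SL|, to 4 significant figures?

52.94

Checks: |TL| = 10.70 ✓; ∠(TL, LK) = 90.00° ✓; |LK| = 28.10 ✓; |SK| = 68.77 ✓.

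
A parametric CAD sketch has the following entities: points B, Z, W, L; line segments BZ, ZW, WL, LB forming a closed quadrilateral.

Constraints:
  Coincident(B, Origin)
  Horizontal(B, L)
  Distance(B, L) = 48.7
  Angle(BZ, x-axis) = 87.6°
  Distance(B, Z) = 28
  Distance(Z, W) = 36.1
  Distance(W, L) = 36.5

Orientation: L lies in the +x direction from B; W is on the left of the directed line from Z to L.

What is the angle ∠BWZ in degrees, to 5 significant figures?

32.857°

B is at the origin; B and L share the same y with |BL| = 48.7 and L in +x, so L = (48.7, 0). BZ runs at 87.6° with |BZ| = 28.0, so Z = (1.1725, 27.975). W is determined by |ZW| = 36.1 and |WL| = 36.5 together: it lies at the intersection of circle(Z, 36.1) and circle(L, 36.5). With |ZL| = 55.150, the foot of the radical line on ZL is 27.312 from Z and the perpendicular offset is √(36.1² − 27.312²) = 23.607. Taking the left-of-ZL solution: W = (36.684, 34.466).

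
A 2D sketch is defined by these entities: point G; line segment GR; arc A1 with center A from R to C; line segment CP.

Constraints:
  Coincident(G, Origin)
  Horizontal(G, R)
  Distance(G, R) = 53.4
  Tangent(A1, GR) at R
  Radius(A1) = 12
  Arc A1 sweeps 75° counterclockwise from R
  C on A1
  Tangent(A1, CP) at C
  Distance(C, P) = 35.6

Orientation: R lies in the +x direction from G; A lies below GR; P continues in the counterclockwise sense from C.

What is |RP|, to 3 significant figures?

48.0

G is at the origin; G and R share the same y with |GR| = 53.4 and R on the +x side, so R = (53.4, 0.00). A1 meets GR tangentially, so AR is at right angles to GR, so A = R + (0, -12) = (53.4, -12.0). On A1, R sits at bearing 90° from A; a 75° counterclockwise sweep puts C at bearing 165°, so C = A + 12.0·(cos 165°, sin 165°) = (41.8, -8.89). The tangent condition forces AC to be normal to CP, so CP runs along (−sin 165°, cos 165°); with |CP| = 35.6, P = (32.6, -43.3). Then |RP| = |P − R| = 48.0.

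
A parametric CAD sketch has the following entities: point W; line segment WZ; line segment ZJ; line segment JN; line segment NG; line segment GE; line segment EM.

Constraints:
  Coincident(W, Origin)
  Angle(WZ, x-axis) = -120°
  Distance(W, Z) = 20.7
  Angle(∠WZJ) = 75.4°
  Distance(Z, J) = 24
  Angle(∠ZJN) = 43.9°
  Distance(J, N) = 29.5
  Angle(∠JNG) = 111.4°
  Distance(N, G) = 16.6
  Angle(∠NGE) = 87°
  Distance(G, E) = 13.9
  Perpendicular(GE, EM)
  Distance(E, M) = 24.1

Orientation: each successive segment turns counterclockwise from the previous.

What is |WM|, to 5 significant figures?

12.766

W is at the origin; WZ runs at -120.0° with length 20.7, so Z = (-10.350, -17.927). ∠WZJ = 75.4° gives ZJ at -15.400° from the x-axis; with |ZJ| = 24.0, J = (12.788, -24.300). ∠ZJN = 43.9° gives JN at 120.70° from the x-axis; with |JN| = 29.5, N = (-2.2727, 1.0656). ∠JNG = 111.4° gives NG at -170.70° from the x-axis; with |NG| = 16.6, G = (-18.655, -1.6171). ∠NGE = 87.0° gives GE at -77.700° from the x-axis; with |GE| = 13.9, E = (-15.693, -15.198). GE ⟂ EM, so EM runs at 12.300°; with |EM| = 24.1, M = (7.8534, -10.064). Then |WM| = |M − W| = 12.766.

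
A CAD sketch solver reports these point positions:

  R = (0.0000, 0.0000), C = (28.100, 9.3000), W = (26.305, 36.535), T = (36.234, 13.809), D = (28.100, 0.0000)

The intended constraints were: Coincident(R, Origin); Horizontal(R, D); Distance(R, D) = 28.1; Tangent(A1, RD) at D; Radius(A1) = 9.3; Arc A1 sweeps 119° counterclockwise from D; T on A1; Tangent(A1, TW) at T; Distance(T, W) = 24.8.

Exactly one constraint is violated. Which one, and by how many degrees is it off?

Tangent(A1, TW) at T — off by 5.40°.

R = (0.00, 0.00) ✓; R.y = 0.00, D.y = 0.00 ✓; |RD| = 28.10 ✓; ∠(CD, DR) = 90.00° ✓; |CD| = 9.300 ✓; bearing(C→T) − bearing(C→D) = 119.0° ✓; |CT| = 9.300 ✓; ∠(CT, TW) = 95.40° ✗; |TW| = 24.80 ✓.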